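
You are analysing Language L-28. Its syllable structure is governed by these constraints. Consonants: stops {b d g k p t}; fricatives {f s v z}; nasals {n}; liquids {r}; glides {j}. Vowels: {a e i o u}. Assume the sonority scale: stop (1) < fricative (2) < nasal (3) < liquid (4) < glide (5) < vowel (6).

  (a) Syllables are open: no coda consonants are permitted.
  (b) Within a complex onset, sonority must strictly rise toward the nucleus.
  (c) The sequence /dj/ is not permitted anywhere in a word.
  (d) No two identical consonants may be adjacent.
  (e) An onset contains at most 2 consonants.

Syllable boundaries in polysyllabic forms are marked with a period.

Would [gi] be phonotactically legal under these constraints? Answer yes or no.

[gi] — σ1 onset /g/, coda /∅/ ok → phonotactically legal

yes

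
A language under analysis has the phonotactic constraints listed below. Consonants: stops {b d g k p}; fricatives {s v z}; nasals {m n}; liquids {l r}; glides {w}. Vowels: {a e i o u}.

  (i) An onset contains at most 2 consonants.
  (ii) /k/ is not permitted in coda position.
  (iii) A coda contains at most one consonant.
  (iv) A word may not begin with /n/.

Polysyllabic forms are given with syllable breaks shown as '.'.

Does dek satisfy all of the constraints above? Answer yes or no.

no

dek — violates constraint (ii): syllable 1 coda contains /k/ → illicit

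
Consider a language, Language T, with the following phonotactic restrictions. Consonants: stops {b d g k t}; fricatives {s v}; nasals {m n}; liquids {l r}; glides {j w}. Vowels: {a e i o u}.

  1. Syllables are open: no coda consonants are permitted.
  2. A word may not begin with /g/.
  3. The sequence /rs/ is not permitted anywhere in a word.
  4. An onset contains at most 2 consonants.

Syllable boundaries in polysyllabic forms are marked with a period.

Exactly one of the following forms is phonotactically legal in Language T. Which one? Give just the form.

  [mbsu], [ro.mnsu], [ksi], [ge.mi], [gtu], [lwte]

[ksi]

[mbsu] — violates constraint 4: syllable 1 onset /mbs/ has 3 consonants (> 2) → phonotactically illegal
[ro.mnsu] — violates constraint 4: syllable 2 onset /mns/ has 3 consonants (> 2) → phonotactically illegal
[ksi] — σ1 onset /ks/ (2C), coda /∅/ ok → phonotactically legal
[ge.mi] — violates constraint 2: word begins with /g/ → phonotactically illegal
[gtu] — violates constraint 2: word begins with /g/ → phonotactically illegal
[lwte] — violates constraint 4: syllable 1 onset /lwt/ has 3 consonants (> 2) → phonotactically illegal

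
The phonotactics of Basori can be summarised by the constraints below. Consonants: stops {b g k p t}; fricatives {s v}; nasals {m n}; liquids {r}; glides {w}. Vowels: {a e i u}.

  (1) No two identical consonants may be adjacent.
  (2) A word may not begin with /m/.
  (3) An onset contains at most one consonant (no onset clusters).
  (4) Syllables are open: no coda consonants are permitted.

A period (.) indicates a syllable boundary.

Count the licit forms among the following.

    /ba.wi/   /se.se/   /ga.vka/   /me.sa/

2

/ba.wi/ — σ1 onset /b/, coda /∅/ ok; σ2 onset /w/, coda /∅/ ok → licit
/se.se/ — σ1 onset /s/, coda /∅/ ok; σ2 onset /s/, coda /∅/ ok → licit
/ga.vka/ — violates constraint 3: syllable 2 onset /vk/ has 2 consonants (> 1) → illicit
/me.sa/ — violates constraint 2: word begins with /m/ → illicit
Licit: /ba.wi/, /se.se/ → 2.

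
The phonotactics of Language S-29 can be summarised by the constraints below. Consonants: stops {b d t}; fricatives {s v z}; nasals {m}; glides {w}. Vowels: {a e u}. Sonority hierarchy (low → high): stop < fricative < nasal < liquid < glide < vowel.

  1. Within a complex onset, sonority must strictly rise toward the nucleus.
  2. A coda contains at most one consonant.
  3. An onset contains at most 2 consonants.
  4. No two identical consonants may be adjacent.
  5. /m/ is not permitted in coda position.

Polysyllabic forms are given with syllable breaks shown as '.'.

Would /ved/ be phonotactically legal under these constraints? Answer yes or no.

yes

/ved/ — σ1 onset /v/, coda /d/ ok → phonotactically legal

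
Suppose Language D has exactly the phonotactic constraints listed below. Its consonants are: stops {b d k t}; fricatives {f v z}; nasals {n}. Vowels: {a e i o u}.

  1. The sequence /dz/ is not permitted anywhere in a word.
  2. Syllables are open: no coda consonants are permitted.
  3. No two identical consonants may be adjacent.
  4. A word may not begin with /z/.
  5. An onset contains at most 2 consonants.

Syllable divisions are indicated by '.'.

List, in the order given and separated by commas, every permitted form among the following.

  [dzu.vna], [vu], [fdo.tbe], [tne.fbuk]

[vu], [fdo.tbe]

[dzu.vna] — violates constraint 1: contains banned sequence /dz/ → not permitted
[vu] — σ1 onset /v/, coda /∅/ ok → permitted
[fdo.tbe] — σ1 onset /fd/ (2C), coda /∅/ ok; σ2 onset /tb/ (2C), coda /∅/ ok → permitted
[tne.fbuk] — violates constraint 2: syllable 2 coda /k/ has 1 consonant (> 0) → not permitted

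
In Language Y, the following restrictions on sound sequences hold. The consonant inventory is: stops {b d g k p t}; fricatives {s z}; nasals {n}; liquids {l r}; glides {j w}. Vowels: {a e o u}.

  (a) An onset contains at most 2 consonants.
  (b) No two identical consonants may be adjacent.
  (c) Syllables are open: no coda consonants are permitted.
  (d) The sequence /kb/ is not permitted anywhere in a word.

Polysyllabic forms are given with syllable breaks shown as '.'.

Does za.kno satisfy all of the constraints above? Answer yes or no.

yes

za.kno — σ1 onset /z/, coda /∅/ ok; σ2 onset /kn/ (2C), coda /∅/ ok → well-formed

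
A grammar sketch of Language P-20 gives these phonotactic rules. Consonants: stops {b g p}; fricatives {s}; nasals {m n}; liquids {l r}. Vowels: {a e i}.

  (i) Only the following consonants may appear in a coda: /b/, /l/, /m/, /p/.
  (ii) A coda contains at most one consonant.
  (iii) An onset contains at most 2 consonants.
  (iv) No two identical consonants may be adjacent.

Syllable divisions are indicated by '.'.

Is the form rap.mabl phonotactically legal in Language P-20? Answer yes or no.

rap.mabl — violates constraint (ii): syllable 2 coda /bl/ has 2 consonants (> 1) → phonotactically illegal

no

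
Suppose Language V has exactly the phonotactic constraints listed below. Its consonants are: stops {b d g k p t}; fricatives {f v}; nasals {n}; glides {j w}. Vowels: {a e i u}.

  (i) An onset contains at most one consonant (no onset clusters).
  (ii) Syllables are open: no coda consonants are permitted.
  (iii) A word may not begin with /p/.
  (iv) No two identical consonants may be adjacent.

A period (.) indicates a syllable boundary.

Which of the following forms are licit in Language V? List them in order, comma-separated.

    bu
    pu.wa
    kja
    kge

bu

bu — σ1 onset /b/, coda /∅/ ok → licit
pu.wa — violates constraint (iii): word begins with /p/ → illicit
kja — violates constraint (i): syllable 1 onset /kj/ has 2 consonants (> 1) → illicit
kge — violates constraint (i): syllable 1 onset /kg/ has 2 consonants (> 1) → illicit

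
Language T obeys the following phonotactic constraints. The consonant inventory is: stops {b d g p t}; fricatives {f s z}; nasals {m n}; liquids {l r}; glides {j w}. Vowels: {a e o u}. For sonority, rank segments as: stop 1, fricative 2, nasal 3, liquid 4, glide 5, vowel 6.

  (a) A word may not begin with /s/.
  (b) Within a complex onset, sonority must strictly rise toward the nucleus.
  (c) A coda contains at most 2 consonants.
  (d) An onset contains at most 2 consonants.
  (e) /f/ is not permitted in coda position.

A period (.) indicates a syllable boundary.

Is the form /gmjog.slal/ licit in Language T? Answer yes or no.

no

/gmjog.slal/ — violates constraint (d): syllable 1 onset /gmj/ has 3 consonants (> 2) → illicit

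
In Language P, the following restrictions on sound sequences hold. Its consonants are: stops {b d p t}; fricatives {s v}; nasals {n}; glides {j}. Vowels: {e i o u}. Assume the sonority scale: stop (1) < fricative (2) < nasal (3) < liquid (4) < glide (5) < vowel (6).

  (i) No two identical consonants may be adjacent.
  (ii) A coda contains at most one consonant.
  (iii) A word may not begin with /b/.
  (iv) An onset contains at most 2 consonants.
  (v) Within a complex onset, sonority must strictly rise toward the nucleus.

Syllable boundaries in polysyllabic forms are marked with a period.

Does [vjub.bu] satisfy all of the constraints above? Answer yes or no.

no

[vjub.bu] — violates constraint (i): adjacent identical consonants /bb/ → phonotactically illegal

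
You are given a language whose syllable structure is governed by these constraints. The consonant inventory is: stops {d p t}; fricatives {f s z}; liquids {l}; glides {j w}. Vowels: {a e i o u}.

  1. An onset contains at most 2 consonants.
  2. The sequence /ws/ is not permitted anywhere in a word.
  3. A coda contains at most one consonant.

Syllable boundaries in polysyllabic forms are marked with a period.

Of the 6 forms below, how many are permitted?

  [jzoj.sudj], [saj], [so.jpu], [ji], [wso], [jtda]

3

[jzoj.sudj] — violates constraint 3: syllable 2 coda /dj/ has 2 consonants (> 1) → not permitted
[saj] — σ1 onset /s/, coda /j/ ok → permitted
[so.jpu] — σ1 onset /s/, coda /∅/ ok; σ2 onset /jp/ (2C), coda /∅/ ok → permitted
[ji] — σ1 onset /j/, coda /∅/ ok → permitted
[wso] — violates constraint 2: contains banned sequence /ws/ → not permitted
[jtda] — violates constraint 1: syllable 1 onset /jtd/ has 3 consonants (> 2) → not permitted
Permitted: [saj], [so.jpu], [ji] → 3.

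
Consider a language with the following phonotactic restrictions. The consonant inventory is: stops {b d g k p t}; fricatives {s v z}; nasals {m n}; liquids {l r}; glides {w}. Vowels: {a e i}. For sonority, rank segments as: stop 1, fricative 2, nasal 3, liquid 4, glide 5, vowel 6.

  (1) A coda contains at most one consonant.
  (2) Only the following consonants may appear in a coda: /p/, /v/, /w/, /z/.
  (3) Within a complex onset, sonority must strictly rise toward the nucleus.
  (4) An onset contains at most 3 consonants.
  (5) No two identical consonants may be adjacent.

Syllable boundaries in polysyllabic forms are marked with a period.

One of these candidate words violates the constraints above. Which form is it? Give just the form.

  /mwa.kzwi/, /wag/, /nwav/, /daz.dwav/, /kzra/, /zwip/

/mwa.kzwi/ — σ1 onset /mw/ (3→5 rises), coda /∅/ ok; σ2 onset /kzw/ (1→2→5 rises), coda /∅/ ok → licit
/wag/ — violates constraint 2: syllable 1 coda contains /g/, which is not a licensed coda consonant → illicit
/nwav/ — σ1 onset /nw/ (3→5 rises), coda /v/ ok → licit
/daz.dwav/ — σ1 onset /d/, coda /z/ ok; σ2 onset /dw/ (1→5 rises), coda /v/ ok → licit
/kzra/ — σ1 onset /kzr/ (1→2→4 rises), coda /∅/ ok → licit
/zwip/ — σ1 onset /zw/ (2→5 rises), coda /p/ ok → licit

/wag/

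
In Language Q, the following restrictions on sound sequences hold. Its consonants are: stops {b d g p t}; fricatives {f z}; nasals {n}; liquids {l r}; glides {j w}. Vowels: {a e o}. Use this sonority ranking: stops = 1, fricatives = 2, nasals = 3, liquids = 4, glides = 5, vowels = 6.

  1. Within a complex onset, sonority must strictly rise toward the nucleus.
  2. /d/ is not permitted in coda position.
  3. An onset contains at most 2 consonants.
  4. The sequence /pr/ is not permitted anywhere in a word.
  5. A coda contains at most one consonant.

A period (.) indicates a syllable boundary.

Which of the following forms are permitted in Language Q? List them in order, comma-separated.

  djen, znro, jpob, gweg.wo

djen, gweg.wo

djen — σ1 onset /dj/ (1→5 rises), coda /n/ ok → permitted
znro — violates constraint 3: syllable 1 onset /znr/ has 3 consonants (> 2) → not permitted
jpob — violates constraint 1: syllable 1 onset /jp/: /j/ (glide, 5) → /p/ (stop, 1) does not rise → not permitted
gweg.wo — σ1 onset /gw/ (1→5 rises), coda /g/ ok; σ2 onset /w/, coda /∅/ ok → permitted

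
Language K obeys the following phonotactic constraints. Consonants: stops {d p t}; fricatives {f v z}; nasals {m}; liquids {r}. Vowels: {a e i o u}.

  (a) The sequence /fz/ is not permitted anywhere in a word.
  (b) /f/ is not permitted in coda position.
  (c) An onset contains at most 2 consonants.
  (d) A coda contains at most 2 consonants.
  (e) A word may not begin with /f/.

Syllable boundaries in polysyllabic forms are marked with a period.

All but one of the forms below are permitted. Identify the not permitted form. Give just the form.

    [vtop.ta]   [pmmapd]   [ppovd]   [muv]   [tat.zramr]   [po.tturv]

[pmmapd]

[vtop.ta] — σ1 onset /vt/ (2C), coda /p/ ok; σ2 onset /t/, coda /∅/ ok → permitted
[pmmapd] — violates constraint (c): syllable 1 onset /pmm/ has 3 consonants (> 2) → not permitted
[ppovd] — σ1 onset /pp/ (2C), coda /vd/ (2C) ok → permitted
[muv] — σ1 onset /m/, coda /v/ ok → permitted
[tat.zramr] — σ1 onset /t/, coda /t/ ok; σ2 onset /zr/ (2C), coda /mr/ (2C) ok → permitted
[po.tturv] — σ1 onset /p/, coda /∅/ ok; σ2 onset /tt/ (2C), coda /rv/ (2C) ok → permitted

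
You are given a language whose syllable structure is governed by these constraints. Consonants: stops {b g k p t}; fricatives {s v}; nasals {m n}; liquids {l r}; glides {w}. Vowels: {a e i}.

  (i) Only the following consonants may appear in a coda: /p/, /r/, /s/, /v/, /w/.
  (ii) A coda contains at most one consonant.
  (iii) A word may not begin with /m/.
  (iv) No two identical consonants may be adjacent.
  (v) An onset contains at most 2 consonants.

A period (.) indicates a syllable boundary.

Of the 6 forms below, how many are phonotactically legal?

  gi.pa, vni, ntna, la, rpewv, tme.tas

gi.pa — σ1 onset /g/, coda /∅/ ok; σ2 onset /p/, coda /∅/ ok → phonotactically legal
vni — σ1 onset /vn/ (2C), coda /∅/ ok → phonotactically legal
ntna — violates constraint (v): syllable 1 onset /ntn/ has 3 consonants (> 2) → phonotactically illegal
la — σ1 onset /l/, coda /∅/ ok → phonotactically legal
rpewv — violates constraint (ii): syllable 1 coda /wv/ has 2 consonants (> 1) → phonotactically illegal
tme.tas — σ1 onset /tm/ (2C), coda /∅/ ok; σ2 onset /t/, coda /s/ ok → phonotactically legal
Phonotactically legal: gi.pa, vni, la, tme.tas → 4.

4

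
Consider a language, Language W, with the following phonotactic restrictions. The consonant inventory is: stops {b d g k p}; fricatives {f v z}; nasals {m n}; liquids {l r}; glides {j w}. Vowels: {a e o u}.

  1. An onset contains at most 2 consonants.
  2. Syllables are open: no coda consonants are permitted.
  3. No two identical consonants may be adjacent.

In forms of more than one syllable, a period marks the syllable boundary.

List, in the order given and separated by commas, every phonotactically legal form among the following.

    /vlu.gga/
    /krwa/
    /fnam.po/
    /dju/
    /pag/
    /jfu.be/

/dju/, /jfu.be/

/vlu.gga/ — violates constraint 3: adjacent identical consonants /gg/ → phonotactically illegal
/krwa/ — violates constraint 1: syllable 1 onset /krw/ has 3 consonants (> 2) → phonotactically illegal
/fnam.po/ — violates constraint 2: syllable 1 coda /m/ has 1 consonant (> 0) → phonotactically illegal
/dju/ — σ1 onset /dj/ (2C), coda /∅/ ok → phonotactically legal
/pag/ — violates constraint 2: syllable 1 coda /g/ has 1 consonant (> 0) → phonotactically illegal
/jfu.be/ — σ1 onset /jf/ (2C), coda /∅/ ok; σ2 onset /b/, coda /∅/ ok → phonotactically legal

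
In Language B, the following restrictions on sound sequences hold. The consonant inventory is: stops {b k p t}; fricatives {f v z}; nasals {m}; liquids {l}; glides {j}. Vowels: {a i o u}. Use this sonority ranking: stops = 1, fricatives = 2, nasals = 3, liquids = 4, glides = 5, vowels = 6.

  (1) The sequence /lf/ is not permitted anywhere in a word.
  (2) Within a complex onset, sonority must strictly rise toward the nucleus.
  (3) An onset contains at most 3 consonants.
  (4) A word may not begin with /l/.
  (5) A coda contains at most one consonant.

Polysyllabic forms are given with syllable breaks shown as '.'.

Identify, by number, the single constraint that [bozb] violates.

[bozb]: syllable 1 coda /zb/ has 2 consonants (> 1).
This is a violation of constraint 5: "A coda contains at most one consonant."
The remaining constraints (1, 2, 3, 4) are satisfied.

5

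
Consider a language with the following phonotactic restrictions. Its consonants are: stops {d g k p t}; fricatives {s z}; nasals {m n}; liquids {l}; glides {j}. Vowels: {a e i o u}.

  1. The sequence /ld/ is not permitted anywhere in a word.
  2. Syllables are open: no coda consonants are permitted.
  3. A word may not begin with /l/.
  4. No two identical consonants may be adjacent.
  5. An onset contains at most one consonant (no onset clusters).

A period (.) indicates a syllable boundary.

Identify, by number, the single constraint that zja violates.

zja: syllable 1 onset /zj/ has 2 consonants (> 1).
This is a violation of constraint 5: "An onset contains at most one consonant (no onset clusters)."
The remaining constraints (1, 2, 3, 4) are satisfied.

5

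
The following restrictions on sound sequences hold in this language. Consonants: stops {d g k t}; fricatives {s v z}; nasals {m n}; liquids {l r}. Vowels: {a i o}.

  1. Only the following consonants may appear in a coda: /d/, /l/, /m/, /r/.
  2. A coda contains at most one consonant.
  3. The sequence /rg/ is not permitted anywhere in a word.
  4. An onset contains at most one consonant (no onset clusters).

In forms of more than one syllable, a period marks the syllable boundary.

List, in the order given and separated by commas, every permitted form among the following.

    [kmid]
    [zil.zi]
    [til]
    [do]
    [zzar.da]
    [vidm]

[kmid] — violates constraint 4: syllable 1 onset /km/ has 2 consonants (> 1) → not permitted
[zil.zi] — σ1 onset /z/, coda /l/ ok; σ2 onset /z/, coda /∅/ ok → permitted
[til] — σ1 onset /t/, coda /l/ ok → permitted
[do] — σ1 onset /d/, coda /∅/ ok → permitted
[zzar.da] — violates constraint 4: syllable 1 onset /zz/ has 2 consonants (> 1) → not permitted
[vidm] — violates constraint 2: syllable 1 coda /dm/ has 2 consonants (> 1) → not permitted

[zil.zi], [til], [do]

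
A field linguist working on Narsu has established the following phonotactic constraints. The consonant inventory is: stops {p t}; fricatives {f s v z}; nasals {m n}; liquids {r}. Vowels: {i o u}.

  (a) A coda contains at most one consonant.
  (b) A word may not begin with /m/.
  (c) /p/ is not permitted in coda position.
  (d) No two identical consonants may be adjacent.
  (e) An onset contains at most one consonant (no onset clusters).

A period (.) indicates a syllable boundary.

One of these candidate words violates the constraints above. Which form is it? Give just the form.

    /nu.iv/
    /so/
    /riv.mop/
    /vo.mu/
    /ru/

/nu.iv/ — σ1 onset /n/, coda /∅/ ok; σ2 onset /∅/, coda /v/ ok → well-formed
/so/ — σ1 onset /s/, coda /∅/ ok → well-formed
/riv.mop/ — violates constraint (c): syllable 2 coda contains /p/ → ill-formed
/vo.mu/ — σ1 onset /v/, coda /∅/ ok; σ2 onset /m/, coda /∅/ ok → well-formed
/ru/ — σ1 onset /r/, coda /∅/ ok → well-formed

/riv.mop/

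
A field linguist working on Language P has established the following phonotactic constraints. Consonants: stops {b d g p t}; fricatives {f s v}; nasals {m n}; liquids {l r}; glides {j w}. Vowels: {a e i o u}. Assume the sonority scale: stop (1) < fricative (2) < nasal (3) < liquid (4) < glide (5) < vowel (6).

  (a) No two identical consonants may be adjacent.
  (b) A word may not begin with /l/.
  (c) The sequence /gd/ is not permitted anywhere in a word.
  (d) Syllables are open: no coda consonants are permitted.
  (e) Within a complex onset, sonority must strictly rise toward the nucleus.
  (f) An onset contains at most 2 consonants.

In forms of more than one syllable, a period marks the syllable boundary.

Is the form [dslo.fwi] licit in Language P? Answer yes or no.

[dslo.fwi] — violates constraint (f): syllable 1 onset /dsl/ has 3 consonants (> 2) → illicit

no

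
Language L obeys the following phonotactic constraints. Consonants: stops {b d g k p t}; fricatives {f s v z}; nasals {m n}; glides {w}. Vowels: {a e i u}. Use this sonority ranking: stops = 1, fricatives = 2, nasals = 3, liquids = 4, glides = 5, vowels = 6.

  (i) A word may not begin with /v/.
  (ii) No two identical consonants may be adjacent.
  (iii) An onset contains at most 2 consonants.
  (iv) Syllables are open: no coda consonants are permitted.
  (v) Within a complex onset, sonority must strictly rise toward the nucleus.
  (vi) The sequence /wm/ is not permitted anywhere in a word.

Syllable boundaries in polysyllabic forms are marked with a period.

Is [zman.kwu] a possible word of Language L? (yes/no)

[zman.kwu] — violates constraint (iv): syllable 1 coda /n/ has 1 consonant (> 0) → ill-formed

no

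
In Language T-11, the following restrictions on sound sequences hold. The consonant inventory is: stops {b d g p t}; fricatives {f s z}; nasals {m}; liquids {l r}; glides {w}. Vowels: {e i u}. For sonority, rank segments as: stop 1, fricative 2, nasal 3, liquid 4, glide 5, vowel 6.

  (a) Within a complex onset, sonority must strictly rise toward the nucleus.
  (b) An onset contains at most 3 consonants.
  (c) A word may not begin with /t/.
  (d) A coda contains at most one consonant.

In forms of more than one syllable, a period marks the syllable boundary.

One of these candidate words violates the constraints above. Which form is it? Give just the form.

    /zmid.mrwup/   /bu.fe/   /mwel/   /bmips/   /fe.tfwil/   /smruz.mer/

/bmips/

/zmid.mrwup/ — σ1 onset /zm/ (2→3 rises), coda /d/ ok; σ2 onset /mrw/ (3→4→5 rises), coda /p/ ok → phonotactically legal
/bu.fe/ — σ1 onset /b/, coda /∅/ ok; σ2 onset /f/, coda /∅/ ok → phonotactically legal
/mwel/ — σ1 onset /mw/ (3→5 rises), coda /l/ ok → phonotactically legal
/bmips/ — violates constraint (d): syllable 1 coda /ps/ has 2 consonants (> 1) → phonotactically illegal
/fe.tfwil/ — σ1 onset /f/, coda /∅/ ok; σ2 onset /tfw/ (1→2→5 rises), coda /l/ ok → phonotactically legal
/smruz.mer/ — σ1 onset /smr/ (2→3→4 rises), coda /z/ ok; σ2 onset /m/, coda /r/ ok → phonotactically legal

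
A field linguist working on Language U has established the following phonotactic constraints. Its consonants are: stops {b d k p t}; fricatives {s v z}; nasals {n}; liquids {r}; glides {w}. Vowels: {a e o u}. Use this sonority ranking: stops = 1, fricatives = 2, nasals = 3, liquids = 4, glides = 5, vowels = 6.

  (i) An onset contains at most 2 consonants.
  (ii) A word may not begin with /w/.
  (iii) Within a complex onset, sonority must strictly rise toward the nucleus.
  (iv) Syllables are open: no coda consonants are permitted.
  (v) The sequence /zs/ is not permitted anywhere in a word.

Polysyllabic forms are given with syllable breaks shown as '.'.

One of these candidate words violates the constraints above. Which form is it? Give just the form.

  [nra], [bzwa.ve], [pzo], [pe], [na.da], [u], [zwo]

[nra] — σ1 onset /nr/ (3→4 rises), coda /∅/ ok → well-formed
[bzwa.ve] — violates constraint (i): syllable 1 onset /bzw/ has 3 consonants (> 2) → ill-formed
[pzo] — σ1 onset /pz/ (1→2 rises), coda /∅/ ok → well-formed
[pe] — σ1 onset /p/, coda /∅/ ok → well-formed
[na.da] — σ1 onset /n/, coda /∅/ ok; σ2 onset /d/, coda /∅/ ok → well-formed
[u] — σ1 onset /∅/, coda /∅/ ok → well-formed
[zwo] — σ1 onset /zw/ (2→5 rises), coda /∅/ ok → well-formed

[bzwa.ve]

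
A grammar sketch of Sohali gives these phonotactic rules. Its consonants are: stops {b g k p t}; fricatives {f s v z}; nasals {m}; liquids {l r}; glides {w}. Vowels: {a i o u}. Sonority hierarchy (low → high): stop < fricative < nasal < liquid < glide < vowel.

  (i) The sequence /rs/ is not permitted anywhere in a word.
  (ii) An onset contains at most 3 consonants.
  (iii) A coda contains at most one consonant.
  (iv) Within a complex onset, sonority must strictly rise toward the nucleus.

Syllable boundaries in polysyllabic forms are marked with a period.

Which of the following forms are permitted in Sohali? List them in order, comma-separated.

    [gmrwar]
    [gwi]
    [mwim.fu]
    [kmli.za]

[gwi], [mwim.fu], [kmli.za]

[gmrwar] — violates constraint (ii): syllable 1 onset /gmrw/ has 4 consonants (> 3) → not permitted
[gwi] — σ1 onset /gw/ (1→5 rises), coda /∅/ ok → permitted
[mwim.fu] — σ1 onset /mw/ (3→5 rises), coda /m/ ok; σ2 onset /f/, coda /∅/ ok → permitted
[kmli.za] — σ1 onset /kml/ (1→3→4 rises), coda /∅/ ok; σ2 onset /z/, coda /∅/ ok → permitted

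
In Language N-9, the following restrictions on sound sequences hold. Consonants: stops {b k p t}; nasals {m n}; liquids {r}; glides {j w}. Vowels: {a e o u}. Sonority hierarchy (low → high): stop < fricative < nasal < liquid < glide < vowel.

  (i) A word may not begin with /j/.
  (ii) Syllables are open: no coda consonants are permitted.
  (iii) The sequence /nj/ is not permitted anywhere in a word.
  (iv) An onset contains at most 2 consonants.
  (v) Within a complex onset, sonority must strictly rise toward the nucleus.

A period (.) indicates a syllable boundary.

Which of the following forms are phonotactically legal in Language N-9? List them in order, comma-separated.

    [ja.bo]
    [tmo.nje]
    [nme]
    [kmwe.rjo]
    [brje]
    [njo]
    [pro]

[pro]

[ja.bo] — violates constraint (i): word begins with /j/ → phonotactically illegal
[tmo.nje] — violates constraint (iii): contains banned sequence /nj/ → phonotactically illegal
[nme] — violates constraint (v): syllable 1 onset /nm/: /n/ (nasal, 3) → /m/ (nasal, 3) does not rise → phonotactically illegal
[kmwe.rjo] — violates constraint (iv): syllable 1 onset /kmw/ has 3 consonants (> 2) → phonotactically illegal
[brje] — violates constraint (iv): syllable 1 onset /brj/ has 3 consonants (> 2) → phonotactically illegal
[njo] — violates constraint (iii): contains banned sequence /nj/ → phonotactically illegal
[pro] — σ1 onset /pr/ (1→4 rises), coda /∅/ ok → phonotactically legal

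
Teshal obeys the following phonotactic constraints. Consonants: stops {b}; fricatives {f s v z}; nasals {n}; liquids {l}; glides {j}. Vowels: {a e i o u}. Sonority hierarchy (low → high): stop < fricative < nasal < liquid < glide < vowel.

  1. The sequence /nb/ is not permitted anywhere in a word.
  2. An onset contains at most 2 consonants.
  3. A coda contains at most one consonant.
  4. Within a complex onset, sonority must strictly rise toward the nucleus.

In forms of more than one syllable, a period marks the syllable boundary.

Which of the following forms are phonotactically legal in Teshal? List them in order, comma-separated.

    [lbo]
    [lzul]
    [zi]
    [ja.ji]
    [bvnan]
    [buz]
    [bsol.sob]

[zi], [ja.ji], [buz], [bsol.sob]

[lbo] — violates constraint 4: syllable 1 onset /lb/: /l/ (liquid, 4) → /b/ (stop, 1) does not rise → phonotactically illegal
[lzul] — violates constraint 4: syllable 1 onset /lz/: /l/ (liquid, 4) → /z/ (fricative, 2) does not rise → phonotactically illegal
[zi] — σ1 onset /z/, coda /∅/ ok → phonotactically legal
[ja.ji] — σ1 onset /j/, coda /∅/ ok; σ2 onset /j/, coda /∅/ ok → phonotactically legal
[bvnan] — violates constraint 2: syllable 1 onset /bvn/ has 3 consonants (> 2) → phonotactically illegal
[buz] — σ1 onset /b/, coda /z/ ok → phonotactically legal
[bsol.sob] — σ1 onset /bs/ (1→2 rises), coda /l/ ok; σ2 onset /s/, coda /b/ ok → phonotactically legal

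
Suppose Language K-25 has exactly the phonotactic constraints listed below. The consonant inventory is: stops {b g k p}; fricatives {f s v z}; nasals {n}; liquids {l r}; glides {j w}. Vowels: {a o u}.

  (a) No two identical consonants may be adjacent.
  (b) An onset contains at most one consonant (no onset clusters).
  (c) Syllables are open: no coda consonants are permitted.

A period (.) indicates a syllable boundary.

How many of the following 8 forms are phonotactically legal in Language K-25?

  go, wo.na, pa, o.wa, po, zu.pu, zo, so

8

go — σ1 onset /g/, coda /∅/ ok → phonotactically legal
wo.na — σ1 onset /w/, coda /∅/ ok; σ2 onset /n/, coda /∅/ ok → phonotactically legal
pa — σ1 onset /p/, coda /∅/ ok → phonotactically legal
o.wa — σ1 onset /∅/, coda /∅/ ok; σ2 onset /w/, coda /∅/ ok → phonotactically legal
po — σ1 onset /p/, coda /∅/ ok → phonotactically legal
zu.pu — σ1 onset /z/, coda /∅/ ok; σ2 onset /p/, coda /∅/ ok → phonotactically legal
zo — σ1 onset /z/, coda /∅/ ok → phonotactically legal
so — σ1 onset /s/, coda /∅/ ok → phonotactically legal
Phonotactically legal: go, wo.na, pa, o.wa, po, zu.pu, zo, so → 8.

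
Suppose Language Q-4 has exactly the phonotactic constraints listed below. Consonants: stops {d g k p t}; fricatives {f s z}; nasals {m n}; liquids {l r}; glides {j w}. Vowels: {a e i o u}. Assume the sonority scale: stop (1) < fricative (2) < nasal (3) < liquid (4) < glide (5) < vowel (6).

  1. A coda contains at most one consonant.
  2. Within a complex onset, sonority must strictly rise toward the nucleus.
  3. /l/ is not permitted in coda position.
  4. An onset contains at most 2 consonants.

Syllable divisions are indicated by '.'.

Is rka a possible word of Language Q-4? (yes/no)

no

rka — violates constraint 2: syllable 1 onset /rk/: /r/ (liquid, 4) → /k/ (stop, 1) does not rise → illicit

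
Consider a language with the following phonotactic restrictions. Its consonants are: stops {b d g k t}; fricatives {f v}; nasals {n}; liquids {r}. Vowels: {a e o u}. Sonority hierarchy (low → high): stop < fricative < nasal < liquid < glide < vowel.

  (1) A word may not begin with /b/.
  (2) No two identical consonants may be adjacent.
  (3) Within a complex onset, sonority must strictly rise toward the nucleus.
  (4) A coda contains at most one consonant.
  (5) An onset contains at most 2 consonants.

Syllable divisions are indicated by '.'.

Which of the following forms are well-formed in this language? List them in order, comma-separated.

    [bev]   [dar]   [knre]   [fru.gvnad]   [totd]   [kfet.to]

[dar]

[bev] — violates constraint 1: word begins with /b/ → ill-formed
[dar] — σ1 onset /d/, coda /r/ ok → well-formed
[knre] — violates constraint 5: syllable 1 onset /knr/ has 3 consonants (> 2) → ill-formed
[fru.gvnad] — violates constraint 5: syllable 2 onset /gvn/ has 3 consonants (> 2) → ill-formed
[totd] — violates constraint 4: syllable 1 coda /td/ has 2 consonants (> 1) → ill-formed
[kfet.to] — violates constraint 2: adjacent identical consonants /tt/ → ill-formed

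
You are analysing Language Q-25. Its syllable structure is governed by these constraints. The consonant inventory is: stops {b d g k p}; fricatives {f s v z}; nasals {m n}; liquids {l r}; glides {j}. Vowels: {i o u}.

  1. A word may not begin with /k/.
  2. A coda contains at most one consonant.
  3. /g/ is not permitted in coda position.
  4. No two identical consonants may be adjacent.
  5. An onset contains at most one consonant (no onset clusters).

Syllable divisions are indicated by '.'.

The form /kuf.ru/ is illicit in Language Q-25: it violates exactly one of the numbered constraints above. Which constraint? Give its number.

1

/kuf.ru/: word begins with /k/.
This is a violation of constraint 1: "A word may not begin with /k/."
The remaining constraints (2, 3, 4, 5) are satisfied.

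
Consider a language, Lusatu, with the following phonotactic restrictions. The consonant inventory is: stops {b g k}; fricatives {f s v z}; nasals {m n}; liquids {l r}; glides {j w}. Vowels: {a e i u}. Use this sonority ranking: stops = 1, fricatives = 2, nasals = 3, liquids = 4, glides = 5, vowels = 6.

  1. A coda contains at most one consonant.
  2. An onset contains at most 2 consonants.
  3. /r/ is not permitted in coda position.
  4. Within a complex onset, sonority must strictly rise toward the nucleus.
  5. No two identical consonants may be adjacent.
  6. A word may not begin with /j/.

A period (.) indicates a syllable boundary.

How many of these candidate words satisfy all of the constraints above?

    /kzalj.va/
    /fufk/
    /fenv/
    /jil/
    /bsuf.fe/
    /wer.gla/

/kzalj.va/ — violates constraint 1: syllable 1 coda /lj/ has 2 consonants (> 1) → ill-formed
/fufk/ — violates constraint 1: syllable 1 coda /fk/ has 2 consonants (> 1) → ill-formed
/fenv/ — violates constraint 1: syllable 1 coda /nv/ has 2 consonants (> 1) → ill-formed
/jil/ — violates constraint 6: word begins with /j/ → ill-formed
/bsuf.fe/ — violates constraint 5: adjacent identical consonants /ff/ → ill-formed
/wer.gla/ — violates constraint 3: syllable 1 coda contains /r/ → ill-formed
No form is well-formed → 0.

0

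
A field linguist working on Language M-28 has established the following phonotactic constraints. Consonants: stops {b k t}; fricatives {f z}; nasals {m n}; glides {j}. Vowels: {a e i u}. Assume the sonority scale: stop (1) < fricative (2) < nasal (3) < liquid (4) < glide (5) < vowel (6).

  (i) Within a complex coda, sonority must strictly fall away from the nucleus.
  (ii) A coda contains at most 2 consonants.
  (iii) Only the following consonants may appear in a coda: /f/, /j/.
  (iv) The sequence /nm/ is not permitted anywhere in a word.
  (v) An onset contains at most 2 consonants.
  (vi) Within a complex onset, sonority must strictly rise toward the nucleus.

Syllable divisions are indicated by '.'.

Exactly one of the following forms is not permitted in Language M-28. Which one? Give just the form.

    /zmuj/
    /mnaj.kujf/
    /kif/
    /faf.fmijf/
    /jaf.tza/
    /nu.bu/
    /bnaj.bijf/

/zmuj/ — σ1 onset /zm/ (2→3 rises), coda /j/ ok → permitted
/mnaj.kujf/ — violates constraint (vi): syllable 1 onset /mn/: /m/ (nasal, 3) → /n/ (nasal, 3) does not rise → not permitted
/kif/ — σ1 onset /k/, coda /f/ ok → permitted
/faf.fmijf/ — σ1 onset /f/, coda /f/ ok; σ2 onset /fm/ (2→3 rises), coda /jf/ (5→2 falls) ok → permitted
/jaf.tza/ — σ1 onset /j/, coda /f/ ok; σ2 onset /tz/ (1→2 rises), coda /∅/ ok → permitted
/nu.bu/ — σ1 onset /n/, coda /∅/ ok; σ2 onset /b/, coda /∅/ ok → permitted
/bnaj.bijf/ — σ1 onset /bn/ (1→3 rises), coda /j/ ok; σ2 onset /b/, coda /jf/ (5→2 falls) ok → permitted

/mnaj.kujf/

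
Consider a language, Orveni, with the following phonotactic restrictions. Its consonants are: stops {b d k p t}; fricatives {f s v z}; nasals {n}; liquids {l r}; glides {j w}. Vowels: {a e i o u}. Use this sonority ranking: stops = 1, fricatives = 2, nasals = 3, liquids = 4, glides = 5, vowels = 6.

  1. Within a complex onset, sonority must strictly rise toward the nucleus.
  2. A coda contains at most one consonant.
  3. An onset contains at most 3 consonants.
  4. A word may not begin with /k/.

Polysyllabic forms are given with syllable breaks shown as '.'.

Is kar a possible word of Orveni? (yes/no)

kar — violates constraint 4: word begins with /k/ → phonotactically illegal

no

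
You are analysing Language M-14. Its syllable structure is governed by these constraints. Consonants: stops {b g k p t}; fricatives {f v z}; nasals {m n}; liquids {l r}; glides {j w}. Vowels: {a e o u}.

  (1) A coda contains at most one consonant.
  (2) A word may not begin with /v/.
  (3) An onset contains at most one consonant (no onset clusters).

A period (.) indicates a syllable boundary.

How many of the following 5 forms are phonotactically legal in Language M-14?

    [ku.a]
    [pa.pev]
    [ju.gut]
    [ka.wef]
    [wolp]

4

[ku.a] — σ1 onset /k/, coda /∅/ ok; σ2 onset /∅/, coda /∅/ ok → phonotactically legal
[pa.pev] — σ1 onset /p/, coda /∅/ ok; σ2 onset /p/, coda /v/ ok → phonotactically legal
[ju.gut] — σ1 onset /j/, coda /∅/ ok; σ2 onset /g/, coda /t/ ok → phonotactically legal
[ka.wef] — σ1 onset /k/, coda /∅/ ok; σ2 onset /w/, coda /f/ ok → phonotactically legal
[wolp] — violates constraint 1: syllable 1 coda /lp/ has 2 consonants (> 1) → phonotactically illegal
Phonotactically legal: [ku.a], [pa.pev], [ju.gut], [ka.wef] → 4.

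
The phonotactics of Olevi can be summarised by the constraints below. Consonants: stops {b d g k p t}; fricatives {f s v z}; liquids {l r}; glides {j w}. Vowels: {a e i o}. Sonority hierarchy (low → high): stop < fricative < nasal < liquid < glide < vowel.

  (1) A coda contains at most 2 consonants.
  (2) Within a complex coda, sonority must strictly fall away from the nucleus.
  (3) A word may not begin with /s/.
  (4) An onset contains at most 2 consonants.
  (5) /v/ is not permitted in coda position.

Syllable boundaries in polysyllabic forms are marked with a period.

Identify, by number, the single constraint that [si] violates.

3

[si]: word begins with /s/.
This is a violation of constraint 3: "A word may not begin with /s/."
The remaining constraints (1, 2, 4, 5) are satisfied.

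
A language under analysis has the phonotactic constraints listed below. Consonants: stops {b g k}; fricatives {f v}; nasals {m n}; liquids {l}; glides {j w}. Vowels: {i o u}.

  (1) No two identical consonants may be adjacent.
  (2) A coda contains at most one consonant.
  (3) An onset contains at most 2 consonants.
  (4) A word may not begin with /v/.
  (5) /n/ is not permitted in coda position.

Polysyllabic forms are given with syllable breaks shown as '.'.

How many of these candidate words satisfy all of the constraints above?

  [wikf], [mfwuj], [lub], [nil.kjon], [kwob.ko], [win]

2

[wikf] — violates constraint 2: syllable 1 coda /kf/ has 2 consonants (> 1) → illicit
[mfwuj] — violates constraint 3: syllable 1 onset /mfw/ has 3 consonants (> 2) → illicit
[lub] — σ1 onset /l/, coda /b/ ok → licit
[nil.kjon] — violates constraint 5: syllable 2 coda contains /n/ → illicit
[kwob.ko] — σ1 onset /kw/ (2C), coda /b/ ok; σ2 onset /k/, coda /∅/ ok → licit
[win] — violates constraint 5: syllable 1 coda contains /n/ → illicit
Licit: [lub], [kwob.ko] → 2.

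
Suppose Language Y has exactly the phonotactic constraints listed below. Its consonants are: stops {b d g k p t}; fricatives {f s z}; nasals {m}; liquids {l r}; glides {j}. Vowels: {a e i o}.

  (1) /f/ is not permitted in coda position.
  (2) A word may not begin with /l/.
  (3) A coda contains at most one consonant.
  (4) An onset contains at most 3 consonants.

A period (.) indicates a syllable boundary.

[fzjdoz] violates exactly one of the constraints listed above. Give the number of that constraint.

4

[fzjdoz]: syllable 1 onset /fzjd/ has 4 consonants (> 3).
This is a violation of constraint 4: "An onset contains at most 3 consonants."
The remaining constraints (1, 2, 3) are satisfied.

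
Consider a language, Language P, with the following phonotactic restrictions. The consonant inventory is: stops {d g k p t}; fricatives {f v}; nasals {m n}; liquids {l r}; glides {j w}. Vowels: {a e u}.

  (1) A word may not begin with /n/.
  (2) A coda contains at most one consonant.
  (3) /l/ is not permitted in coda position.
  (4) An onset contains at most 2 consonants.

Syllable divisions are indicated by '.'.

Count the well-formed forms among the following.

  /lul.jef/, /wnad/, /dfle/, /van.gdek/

/lul.jef/ — violates constraint 3: syllable 1 coda contains /l/ → ill-formed
/wnad/ — σ1 onset /wn/ (2C), coda /d/ ok → well-formed
/dfle/ — violates constraint 4: syllable 1 onset /dfl/ has 3 consonants (> 2) → ill-formed
/van.gdek/ — σ1 onset /v/, coda /n/ ok; σ2 onset /gd/ (2C), coda /k/ ok → well-formed
Well-formed: /wnad/, /van.gdek/ → 2.

2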